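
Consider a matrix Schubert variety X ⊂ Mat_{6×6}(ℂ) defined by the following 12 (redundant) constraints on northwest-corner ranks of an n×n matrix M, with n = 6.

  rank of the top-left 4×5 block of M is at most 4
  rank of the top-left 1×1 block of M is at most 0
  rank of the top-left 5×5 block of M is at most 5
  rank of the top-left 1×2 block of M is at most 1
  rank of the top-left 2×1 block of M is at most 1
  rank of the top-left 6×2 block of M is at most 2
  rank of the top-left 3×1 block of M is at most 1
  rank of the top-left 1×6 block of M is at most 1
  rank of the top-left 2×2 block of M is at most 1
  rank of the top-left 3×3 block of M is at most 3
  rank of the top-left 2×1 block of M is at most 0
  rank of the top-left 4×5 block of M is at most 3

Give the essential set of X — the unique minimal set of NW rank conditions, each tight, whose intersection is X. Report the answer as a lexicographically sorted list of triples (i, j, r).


Propagating the 12 rank bounds to every northwest block:

  i=1: 0 | 1 | 1 | 1 | 1 | 1
  i=2: 0 | 1 | 2 | 2 | 2 | 2
  i=3: 1 | 2 | 3 | 3 | 3 | 3
  i=4: 1 | 2 | 3 | 3 | 3 | 4
  i=5: 1 | 2 | 3 | 4 | 4 | 5
  i=6: 1 | 2 | 3 | 4 | 5 | 6

hence w(1..6) = (2, 3, 1, 6, 4, 5).

2 SE-corners of the 4-cell Rothe diagram give Ess(w):

[(2, 1, 0), (4, 5, 3)]


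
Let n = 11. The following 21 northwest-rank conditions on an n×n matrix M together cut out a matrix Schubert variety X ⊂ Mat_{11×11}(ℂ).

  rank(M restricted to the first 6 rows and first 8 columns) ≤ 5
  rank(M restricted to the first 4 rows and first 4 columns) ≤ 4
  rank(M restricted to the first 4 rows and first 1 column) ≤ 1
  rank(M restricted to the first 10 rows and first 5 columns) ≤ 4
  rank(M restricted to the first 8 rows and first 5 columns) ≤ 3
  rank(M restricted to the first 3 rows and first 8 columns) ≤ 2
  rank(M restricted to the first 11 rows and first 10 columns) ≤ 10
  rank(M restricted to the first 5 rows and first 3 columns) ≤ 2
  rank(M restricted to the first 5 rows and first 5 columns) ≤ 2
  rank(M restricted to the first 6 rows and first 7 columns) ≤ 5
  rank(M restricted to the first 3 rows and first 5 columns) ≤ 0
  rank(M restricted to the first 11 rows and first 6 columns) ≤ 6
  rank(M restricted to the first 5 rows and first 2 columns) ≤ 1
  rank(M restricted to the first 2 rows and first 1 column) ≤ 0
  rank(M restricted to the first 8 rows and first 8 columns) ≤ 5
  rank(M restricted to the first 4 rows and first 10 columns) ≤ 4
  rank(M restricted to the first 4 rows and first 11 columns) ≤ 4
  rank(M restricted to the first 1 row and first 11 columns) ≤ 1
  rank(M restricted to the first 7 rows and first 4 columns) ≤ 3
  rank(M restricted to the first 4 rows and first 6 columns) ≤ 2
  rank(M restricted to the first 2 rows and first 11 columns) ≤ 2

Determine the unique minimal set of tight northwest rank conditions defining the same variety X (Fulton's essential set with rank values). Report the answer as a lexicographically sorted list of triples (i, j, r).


Rank table r_w(11×11) implied by the 21 constraints:

  R[1]: 0 | 0 | 0 | 0 | 0 | 1 | 1 | 1 | 1 | 1 | 1
  R[2]: 0 | 0 | 0 | 0 | 0 | 1 | 2 | 2 | 2 | 2 | 2
  R[3]: 0 | 0 | 0 | 0 | 0 | 1 | 2 | 2 | 3 | 3 | 3
  R[4]: 1 | 1 | 1 | 1 | 1 | 2 | 3 | 3 | 4 | 4 | 4
  R[5]: 1 | 1 | 2 | 2 | 2 | 3 | 4 | 4 | 5 | 5 | 5
  R[6]: 1 | 2 | 3 | 3 | 3 | 4 | 5 | 5 | 6 | 6 | 6
  R[7]: 1 | 2 | 3 | 3 | 3 | 4 | 5 | 5 | 6 | 7 | 7
  R[8]: 1 | 2 | 3 | 3 | 3 | 4 | 5 | 5 | 6 | 7 | 8
  R[9]: 1 | 2 | 3 | 4 | 4 | 5 | 6 | 6 | 7 | 8 | 9
  R[10]: 1 | 2 | 3 | 4 | 4 | 5 | 6 | 7 | 8 | 9 | 10
  R[11]: 1 | 2 | 3 | 4 | 5 | 6 | 7 | 8 | 9 | 10 | 11

giving w = (6, 7, 9, 1, 3, 2, 10, 11, 4, 8, 5) via Δ²R.

D(w) has 24 cells with 6 SE-corners; essential set:

[(3, 5, 0), (3, 8, 2), (5, 2, 1), (8, 5, 3), (8, 8, 5), (10, 5, 4)]


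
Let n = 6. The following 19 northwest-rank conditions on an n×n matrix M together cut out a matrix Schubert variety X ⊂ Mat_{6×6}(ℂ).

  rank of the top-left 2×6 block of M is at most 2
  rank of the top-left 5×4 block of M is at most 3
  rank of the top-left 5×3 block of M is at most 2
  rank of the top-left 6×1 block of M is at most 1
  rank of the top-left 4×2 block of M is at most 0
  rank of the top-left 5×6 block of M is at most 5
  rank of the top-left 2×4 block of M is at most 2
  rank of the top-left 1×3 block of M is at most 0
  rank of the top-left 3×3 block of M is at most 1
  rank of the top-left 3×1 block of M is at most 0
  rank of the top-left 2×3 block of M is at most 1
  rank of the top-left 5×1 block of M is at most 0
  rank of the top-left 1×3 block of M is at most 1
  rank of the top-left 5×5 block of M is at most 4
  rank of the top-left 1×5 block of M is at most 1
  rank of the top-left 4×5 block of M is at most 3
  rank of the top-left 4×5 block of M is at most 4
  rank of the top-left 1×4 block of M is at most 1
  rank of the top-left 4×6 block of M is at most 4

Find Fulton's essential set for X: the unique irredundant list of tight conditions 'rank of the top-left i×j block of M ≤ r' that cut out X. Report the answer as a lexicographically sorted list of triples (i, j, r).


Rank table r_w(6×6) implied by the 19 constraints:

  row 1: 0, 0, 0, 1, 1, 1
  row 2: 0, 0, 1, 2, 2, 2
  row 3: 0, 0, 1, 2, 3, 3
  row 4: 0, 0, 1, 2, 3, 4
  row 5: 0, 1, 2, 3, 4, 5
  row 6: 1, 2, 3, 4, 5, 6

giving w = (4, 3, 5, 6, 2, 1) via Δ²R.

ℓ(w)=10; the 3 essential cells (i,j,r):

[(1, 3, 0), (4, 2, 0), (5, 1, 0)]


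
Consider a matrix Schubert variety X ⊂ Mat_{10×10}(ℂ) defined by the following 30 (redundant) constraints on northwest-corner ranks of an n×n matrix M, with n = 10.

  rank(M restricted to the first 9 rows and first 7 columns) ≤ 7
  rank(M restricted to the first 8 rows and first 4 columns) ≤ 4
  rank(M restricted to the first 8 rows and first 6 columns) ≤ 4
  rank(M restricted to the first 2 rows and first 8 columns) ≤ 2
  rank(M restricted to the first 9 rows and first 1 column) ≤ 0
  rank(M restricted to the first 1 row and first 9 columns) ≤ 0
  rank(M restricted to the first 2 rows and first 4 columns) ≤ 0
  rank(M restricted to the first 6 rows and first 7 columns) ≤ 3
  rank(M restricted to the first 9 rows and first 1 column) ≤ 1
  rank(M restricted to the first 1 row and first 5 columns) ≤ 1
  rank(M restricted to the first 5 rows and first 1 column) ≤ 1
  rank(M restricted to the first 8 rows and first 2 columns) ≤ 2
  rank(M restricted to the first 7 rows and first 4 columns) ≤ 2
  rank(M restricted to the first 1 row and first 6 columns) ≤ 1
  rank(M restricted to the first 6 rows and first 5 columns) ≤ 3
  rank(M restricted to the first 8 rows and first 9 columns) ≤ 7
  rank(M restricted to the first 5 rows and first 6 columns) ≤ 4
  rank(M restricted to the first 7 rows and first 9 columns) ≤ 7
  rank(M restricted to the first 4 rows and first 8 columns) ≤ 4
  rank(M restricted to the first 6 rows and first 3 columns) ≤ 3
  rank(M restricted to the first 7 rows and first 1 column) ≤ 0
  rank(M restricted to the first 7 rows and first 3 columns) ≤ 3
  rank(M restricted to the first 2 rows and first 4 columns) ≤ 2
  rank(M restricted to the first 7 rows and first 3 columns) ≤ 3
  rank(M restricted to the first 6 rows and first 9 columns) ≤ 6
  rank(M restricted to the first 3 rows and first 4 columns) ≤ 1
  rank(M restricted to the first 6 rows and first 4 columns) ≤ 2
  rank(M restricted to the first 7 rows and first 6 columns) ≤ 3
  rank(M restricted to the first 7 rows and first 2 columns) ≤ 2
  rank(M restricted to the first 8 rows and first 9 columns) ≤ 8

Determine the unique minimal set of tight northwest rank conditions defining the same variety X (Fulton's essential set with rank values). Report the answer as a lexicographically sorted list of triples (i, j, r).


Recovering R(i,j) via the rank-extension bound from the 30 conditions:

  0 0 0 0 0 0 0 0 0 1
  0 0 0 0 1 1 1 1 1 2
  0 1 1 1 2 2 2 2 2 3
  0 1 2 2 3 3 3 3 3 4
  0 1 2 2 3 3 3 4 4 5
  0 1 2 2 3 3 3 4 5 6
  0 1 2 2 3 3 4 5 6 7
  0 1 2 3 4 4 5 6 7 8
  0 1 2 3 4 5 6 7 8 9
  1 2 3 4 5 6 7 8 9 10

reading off 1-entries of Δ²R: w = (10, 5, 2, 3, 8, 9, 7, 4, 6, 1).

D(w) has 28 cells with 6 SE-corners; essential set:

[(1, 9, 0), (2, 4, 0), (6, 7, 3), (7, 4, 2), (7, 6, 3), (9, 1, 0)]


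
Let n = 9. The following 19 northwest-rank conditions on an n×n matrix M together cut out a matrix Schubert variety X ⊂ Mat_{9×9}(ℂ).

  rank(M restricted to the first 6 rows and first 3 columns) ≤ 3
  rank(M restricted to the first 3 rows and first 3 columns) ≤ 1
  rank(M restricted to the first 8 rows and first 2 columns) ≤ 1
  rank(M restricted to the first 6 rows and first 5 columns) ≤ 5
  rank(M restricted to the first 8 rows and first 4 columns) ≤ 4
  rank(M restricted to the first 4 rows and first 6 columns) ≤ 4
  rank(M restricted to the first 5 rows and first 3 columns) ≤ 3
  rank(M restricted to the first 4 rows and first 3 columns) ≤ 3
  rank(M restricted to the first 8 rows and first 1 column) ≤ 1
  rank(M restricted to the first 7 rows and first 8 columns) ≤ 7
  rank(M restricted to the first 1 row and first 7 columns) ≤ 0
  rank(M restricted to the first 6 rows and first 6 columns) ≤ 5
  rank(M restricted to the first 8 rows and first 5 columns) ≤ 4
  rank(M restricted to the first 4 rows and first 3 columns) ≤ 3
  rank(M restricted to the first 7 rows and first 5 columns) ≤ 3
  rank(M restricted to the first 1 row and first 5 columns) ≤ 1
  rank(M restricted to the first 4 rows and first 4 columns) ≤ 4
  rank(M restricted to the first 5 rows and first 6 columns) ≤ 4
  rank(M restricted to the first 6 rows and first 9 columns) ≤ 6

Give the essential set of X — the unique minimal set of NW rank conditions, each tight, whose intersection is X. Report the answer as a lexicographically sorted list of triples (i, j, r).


Computing R[i][j] = min implied NW-rank bound (n=9, 19 conditions):

  0 | 0 | 0 | 0 | 0 | 0 | 0 | 1 | 1
  1 | 1 | 1 | 1 | 1 | 1 | 1 | 2 | 2
  1 | 1 | 1 | 2 | 2 | 2 | 2 | 3 | 3
  1 | 1 | 2 | 3 | 3 | 3 | 3 | 4 | 4
  1 | 1 | 2 | 3 | 3 | 4 | 4 | 5 | 5
  1 | 1 | 2 | 3 | 3 | 4 | 5 | 6 | 6
  1 | 1 | 2 | 3 | 3 | 4 | 5 | 6 | 7
  1 | 1 | 2 | 3 | 4 | 5 | 6 | 7 | 8
  1 | 2 | 3 | 4 | 5 | 6 | 7 | 8 | 9

hence w(1..9) = (8, 1, 4, 3, 6, 7, 9, 5, 2).

4 SE-corners of the 17-cell Rothe diagram give Ess(w):

[(1, 7, 0), (3, 3, 1), (7, 5, 3), (8, 2, 1)]


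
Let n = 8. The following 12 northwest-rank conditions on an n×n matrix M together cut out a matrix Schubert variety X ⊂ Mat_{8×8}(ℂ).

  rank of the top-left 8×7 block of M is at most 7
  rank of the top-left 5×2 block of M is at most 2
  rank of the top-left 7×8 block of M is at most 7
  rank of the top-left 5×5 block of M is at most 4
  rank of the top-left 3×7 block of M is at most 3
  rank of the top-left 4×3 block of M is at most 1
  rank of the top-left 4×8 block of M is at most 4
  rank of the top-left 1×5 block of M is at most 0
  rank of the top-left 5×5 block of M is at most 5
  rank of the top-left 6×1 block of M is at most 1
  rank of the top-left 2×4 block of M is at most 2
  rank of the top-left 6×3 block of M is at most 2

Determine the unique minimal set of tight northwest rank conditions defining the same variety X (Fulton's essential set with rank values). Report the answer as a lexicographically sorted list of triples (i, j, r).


The tightest implied rank at each (i,j), from the 12 conditions:

  0, 0, 0, 0, 0, 1, 1, 1
  1, 1, 1, 1, 1, 2, 2, 2
  1, 1, 1, 2, 2, 3, 3, 3
  1, 1, 1, 2, 3, 4, 4, 4
  1, 2, 2, 3, 4, 5, 5, 5
  1, 2, 2, 3, 4, 5, 6, 6
  1, 2, 3, 4, 5, 6, 7, 7
  1, 2, 3, 4, 5, 6, 7, 8

giving w = (6, 1, 4, 5, 2, 7, 3, 8) via Δ²R.

|D(w)|=10, |Ess(w)|=3:

[(1, 5, 0), (4, 3, 1), (6, 3, 2)]


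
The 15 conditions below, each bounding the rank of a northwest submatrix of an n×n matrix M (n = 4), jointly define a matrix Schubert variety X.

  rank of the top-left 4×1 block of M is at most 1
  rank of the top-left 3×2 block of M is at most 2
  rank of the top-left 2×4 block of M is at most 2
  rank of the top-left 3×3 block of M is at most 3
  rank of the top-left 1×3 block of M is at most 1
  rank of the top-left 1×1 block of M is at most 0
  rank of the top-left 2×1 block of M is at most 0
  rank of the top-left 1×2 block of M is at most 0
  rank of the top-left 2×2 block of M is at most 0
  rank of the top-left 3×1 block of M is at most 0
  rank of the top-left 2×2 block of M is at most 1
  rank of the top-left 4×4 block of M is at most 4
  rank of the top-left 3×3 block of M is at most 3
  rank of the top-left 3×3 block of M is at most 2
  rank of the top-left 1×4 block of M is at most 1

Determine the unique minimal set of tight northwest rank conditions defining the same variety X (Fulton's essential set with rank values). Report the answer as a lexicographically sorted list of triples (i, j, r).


Reconstructing r_w from the 15 given conditions:

  i=1: 0  0  1  1
  i=2: 0  0  1  2
  i=3: 0  1  2  3
  i=4: 1  2  3  4

reading off 1-entries of Δ²R: w = (3, 4, 2, 1).

2 SE-corners of the 5-cell Rothe diagram give Ess(w):

[(2, 2, 0), (3, 1, 0)]


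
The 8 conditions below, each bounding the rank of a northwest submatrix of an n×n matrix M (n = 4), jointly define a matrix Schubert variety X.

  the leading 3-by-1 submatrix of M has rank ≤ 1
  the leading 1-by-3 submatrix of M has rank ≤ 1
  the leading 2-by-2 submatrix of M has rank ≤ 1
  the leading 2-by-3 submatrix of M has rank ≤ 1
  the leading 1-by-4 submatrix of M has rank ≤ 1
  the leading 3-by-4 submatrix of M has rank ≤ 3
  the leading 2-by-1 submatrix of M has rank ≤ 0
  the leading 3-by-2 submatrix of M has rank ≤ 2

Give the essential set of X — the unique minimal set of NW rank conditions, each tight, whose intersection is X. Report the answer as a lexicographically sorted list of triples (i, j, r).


Reconstructing r_w from the 8 given conditions:

  R[1]: 0  1  1  1
  R[2]: 0  1  1  2
  R[3]: 1  2  2  3
  R[4]: 1  2  3  4

the unique w with this rank table is (2, 4, 1, 3).

D(w) has 3 cells with 2 SE-corners; essential set:

[(2, 1, 0), (2, 3, 1)]


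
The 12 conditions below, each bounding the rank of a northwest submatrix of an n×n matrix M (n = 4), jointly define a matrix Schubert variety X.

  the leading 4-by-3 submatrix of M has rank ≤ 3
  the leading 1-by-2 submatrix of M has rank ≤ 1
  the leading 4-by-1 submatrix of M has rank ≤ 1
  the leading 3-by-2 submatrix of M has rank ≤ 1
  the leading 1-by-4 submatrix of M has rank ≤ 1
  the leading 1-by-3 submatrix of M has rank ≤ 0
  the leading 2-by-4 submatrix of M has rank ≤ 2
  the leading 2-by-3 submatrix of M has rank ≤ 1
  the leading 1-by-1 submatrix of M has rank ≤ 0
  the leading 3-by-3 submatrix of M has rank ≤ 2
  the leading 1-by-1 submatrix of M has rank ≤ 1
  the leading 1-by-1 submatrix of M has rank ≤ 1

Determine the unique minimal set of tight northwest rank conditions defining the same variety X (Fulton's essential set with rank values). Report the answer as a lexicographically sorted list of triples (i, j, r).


Propagating the 12 rank bounds to every northwest block:

  R[1]: 0  0  0  1
  R[2]: 1  1  1  2
  R[3]: 1  1  2  3
  R[4]: 1  2  3  4

so w = (4, 1, 3, 2).

Rothe diagram D(w) (4 cells), 2 SE-corners (essential conditions):

[(1, 3, 0), (3, 2, 1)]


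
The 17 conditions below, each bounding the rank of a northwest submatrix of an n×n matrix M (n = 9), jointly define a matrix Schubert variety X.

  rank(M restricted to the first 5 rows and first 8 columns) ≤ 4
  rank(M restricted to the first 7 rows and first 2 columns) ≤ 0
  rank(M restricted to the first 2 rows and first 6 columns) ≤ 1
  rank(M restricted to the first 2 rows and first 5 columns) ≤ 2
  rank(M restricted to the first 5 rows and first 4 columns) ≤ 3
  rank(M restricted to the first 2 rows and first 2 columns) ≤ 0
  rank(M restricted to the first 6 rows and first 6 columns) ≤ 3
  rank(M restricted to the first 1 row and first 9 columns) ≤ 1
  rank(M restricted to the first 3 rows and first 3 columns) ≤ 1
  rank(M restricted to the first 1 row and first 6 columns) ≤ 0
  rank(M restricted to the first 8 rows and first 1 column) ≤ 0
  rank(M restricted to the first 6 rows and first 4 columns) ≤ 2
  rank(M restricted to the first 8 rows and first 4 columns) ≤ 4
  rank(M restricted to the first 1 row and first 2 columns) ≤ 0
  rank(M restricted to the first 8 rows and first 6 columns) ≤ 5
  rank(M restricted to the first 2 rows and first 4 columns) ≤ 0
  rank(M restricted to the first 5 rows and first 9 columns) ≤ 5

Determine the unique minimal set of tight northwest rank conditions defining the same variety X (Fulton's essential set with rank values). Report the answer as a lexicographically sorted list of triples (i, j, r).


Rank table r_w(9×9) implied by the 17 constraints:

  i=1: 0 0 0 0 0 0 1 1 1
  i=2: 0 0 0 0 1 1 2 2 2
  i=3: 0 0 1 1 2 2 3 3 3
  i=4: 0 0 1 2 3 3 4 4 4
  i=5: 0 0 1 2 3 3 4 4 5
  i=6: 0 0 1 2 3 3 4 5 6
  i=7: 0 0 1 2 3 4 5 6 7
  i=8: 0 1 2 3 4 5 6 7 8
  i=9: 1 2 3 4 5 6 7 8 9

so w = (7, 5, 3, 4, 9, 8, 6, 2, 1).

ℓ(w)=24; the 6 essential cells (i,j,r):

[(1, 6, 0), (2, 4, 0), (5, 8, 4), (6, 6, 3), (7, 2, 0), (8, 1, 0)]


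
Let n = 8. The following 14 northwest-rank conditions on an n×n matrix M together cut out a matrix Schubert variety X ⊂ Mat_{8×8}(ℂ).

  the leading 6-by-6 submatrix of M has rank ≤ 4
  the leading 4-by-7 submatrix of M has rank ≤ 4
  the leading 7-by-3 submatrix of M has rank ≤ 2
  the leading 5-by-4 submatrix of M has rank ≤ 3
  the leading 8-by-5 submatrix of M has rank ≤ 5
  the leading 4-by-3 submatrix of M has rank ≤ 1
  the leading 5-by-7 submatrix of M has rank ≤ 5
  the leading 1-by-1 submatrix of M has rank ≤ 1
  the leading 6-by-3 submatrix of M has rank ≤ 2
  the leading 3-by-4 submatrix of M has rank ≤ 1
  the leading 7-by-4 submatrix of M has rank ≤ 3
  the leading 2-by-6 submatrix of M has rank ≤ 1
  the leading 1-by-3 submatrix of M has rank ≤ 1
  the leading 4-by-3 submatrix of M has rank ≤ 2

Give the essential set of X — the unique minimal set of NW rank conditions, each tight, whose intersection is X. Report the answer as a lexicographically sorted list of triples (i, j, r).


Recovering R(i,j) via the rank-extension bound from the 14 conditions:

  row 1: 1  1  1  1  1  1  1  1
  row 2: 1  1  1  1  1  1  2  2
  row 3: 1  1  1  1  2  2  3  3
  row 4: 1  1  1  2  3  3  4  4
  row 5: 1  2  2  3  4  4  5  5
  row 6: 1  2  2  3  4  4  5  6
  row 7: 1  2  2  3  4  5  6  7
  row 8: 1  2  3  4  5  6  7  8

so w = (1, 7, 5, 4, 2, 8, 6, 3).

ℓ(w)=13; the 5 essential cells (i,j,r):

[(2, 6, 1), (3, 4, 1), (4, 3, 1), (6, 6, 4), (7, 3, 2)]


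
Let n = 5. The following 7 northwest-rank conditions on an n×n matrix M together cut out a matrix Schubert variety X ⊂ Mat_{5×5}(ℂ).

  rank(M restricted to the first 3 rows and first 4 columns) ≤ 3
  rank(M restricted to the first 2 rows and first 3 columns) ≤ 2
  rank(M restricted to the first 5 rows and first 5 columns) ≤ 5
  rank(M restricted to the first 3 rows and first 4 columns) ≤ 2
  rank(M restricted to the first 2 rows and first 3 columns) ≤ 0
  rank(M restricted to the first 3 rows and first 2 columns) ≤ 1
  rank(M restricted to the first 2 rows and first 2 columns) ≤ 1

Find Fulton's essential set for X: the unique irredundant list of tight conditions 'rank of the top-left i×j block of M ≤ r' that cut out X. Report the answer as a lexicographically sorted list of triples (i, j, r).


Recovering R(i,j) via the rank-extension bound from the 7 conditions:

  row 1: 0 0 0 1 1
  row 2: 0 0 0 1 2
  row 3: 1 1 1 2 3
  row 4: 1 2 2 3 4
  row 5: 1 2 3 4 5

so w = (4, 5, 1, 2, 3).

Rothe diagram D(w) (6 cells), 1 SE-corner (essential condition):

[(2, 3, 0)]


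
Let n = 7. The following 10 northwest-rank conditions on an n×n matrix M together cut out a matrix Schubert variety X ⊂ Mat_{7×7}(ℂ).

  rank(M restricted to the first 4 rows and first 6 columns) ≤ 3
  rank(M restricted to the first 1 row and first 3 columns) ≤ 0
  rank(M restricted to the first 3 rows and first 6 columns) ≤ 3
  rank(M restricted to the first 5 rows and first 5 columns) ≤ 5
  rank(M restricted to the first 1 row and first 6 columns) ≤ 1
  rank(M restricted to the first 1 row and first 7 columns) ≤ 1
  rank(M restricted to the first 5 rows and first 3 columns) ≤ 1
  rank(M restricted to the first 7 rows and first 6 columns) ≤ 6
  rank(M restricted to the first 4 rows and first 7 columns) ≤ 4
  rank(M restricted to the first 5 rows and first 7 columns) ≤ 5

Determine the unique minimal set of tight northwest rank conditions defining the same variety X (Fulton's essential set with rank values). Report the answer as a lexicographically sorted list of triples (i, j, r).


Recovering R(i,j) via the rank-extension bound from the 10 conditions:

  R[1]: 0  0  0  1  1  1  1
  R[2]: 1  1  1  2  2  2  2
  R[3]: 1  1  1  2  3  3  3
  R[4]: 1  1  1  2  3  3  4
  R[5]: 1  1  1  2  3  4  5
  R[6]: 1  2  2  3  4  5  6
  R[7]: 1  2  3  4  5  6  7

second differences of R give the permutation w = (4, 1, 5, 7, 6, 2, 3).

Fulton essential set (3 of the 10 Rothe cells):

[(1, 3, 0), (4, 6, 3), (5, 3, 1)]


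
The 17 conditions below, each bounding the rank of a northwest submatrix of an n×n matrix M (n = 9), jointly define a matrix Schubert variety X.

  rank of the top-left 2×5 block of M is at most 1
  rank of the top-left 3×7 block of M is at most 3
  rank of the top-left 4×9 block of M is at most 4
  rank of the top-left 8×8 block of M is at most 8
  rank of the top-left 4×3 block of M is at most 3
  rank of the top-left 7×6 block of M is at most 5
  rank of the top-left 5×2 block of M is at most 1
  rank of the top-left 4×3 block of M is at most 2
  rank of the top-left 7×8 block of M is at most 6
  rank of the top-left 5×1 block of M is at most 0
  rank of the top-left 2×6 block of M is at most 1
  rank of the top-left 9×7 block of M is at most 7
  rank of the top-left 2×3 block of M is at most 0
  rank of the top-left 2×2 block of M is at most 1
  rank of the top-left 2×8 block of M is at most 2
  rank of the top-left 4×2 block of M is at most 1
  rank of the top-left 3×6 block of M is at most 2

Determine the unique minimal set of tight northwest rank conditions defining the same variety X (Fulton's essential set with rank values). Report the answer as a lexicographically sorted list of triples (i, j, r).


Rank table r_w(9×9) implied by the 17 constraints:

  i=1: 0, 0, 0, 1, 1, 1, 1, 1, 1
  i=2: 0, 0, 0, 1, 1, 1, 2, 2, 2
  i=3: 0, 1, 1, 2, 2, 2, 3, 3, 3
  i=4: 0, 1, 2, 3, 3, 3, 4, 4, 4
  i=5: 0, 1, 2, 3, 4, 4, 5, 5, 5
  i=6: 1, 2, 3, 4, 5, 5, 6, 6, 6
  i=7: 1, 2, 3, 4, 5, 5, 6, 6, 7
  i=8: 1, 2, 3, 4, 5, 6, 7, 7, 8
  i=9: 1, 2, 3, 4, 5, 6, 7, 8, 9

so w = (4, 7, 2, 3, 5, 1, 9, 6, 8).

ℓ(w)=13; the 5 essential cells (i,j,r):

[(2, 3, 0), (2, 6, 1), (5, 1, 0), (7, 6, 5), (7, 8, 6)]


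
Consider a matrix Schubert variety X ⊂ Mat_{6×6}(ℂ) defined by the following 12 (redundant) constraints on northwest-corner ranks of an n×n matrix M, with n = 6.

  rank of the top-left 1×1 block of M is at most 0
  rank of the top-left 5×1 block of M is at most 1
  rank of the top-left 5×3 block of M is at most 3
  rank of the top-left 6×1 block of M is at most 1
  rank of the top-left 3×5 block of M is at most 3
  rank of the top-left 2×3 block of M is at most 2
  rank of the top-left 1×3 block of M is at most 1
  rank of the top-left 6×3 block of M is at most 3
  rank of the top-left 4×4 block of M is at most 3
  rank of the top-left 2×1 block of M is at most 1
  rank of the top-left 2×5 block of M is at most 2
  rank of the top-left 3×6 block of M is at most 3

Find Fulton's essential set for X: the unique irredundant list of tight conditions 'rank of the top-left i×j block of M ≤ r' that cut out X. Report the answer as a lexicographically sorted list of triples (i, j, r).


Propagating the 12 rank bounds to every northwest block:

  0  1  1  1  1  1
  1  2  2  2  2  2
  1  2  3  3  3  3
  1  2  3  3  4  4
  1  2  3  4  5  5
  1  2  3  4  5  6

second differences of R give the permutation w = (2, 1, 3, 5, 4, 6).

2 SE-corners of the 2-cell Rothe diagram give Ess(w):

[(1, 1, 0), (4, 4, 3)]


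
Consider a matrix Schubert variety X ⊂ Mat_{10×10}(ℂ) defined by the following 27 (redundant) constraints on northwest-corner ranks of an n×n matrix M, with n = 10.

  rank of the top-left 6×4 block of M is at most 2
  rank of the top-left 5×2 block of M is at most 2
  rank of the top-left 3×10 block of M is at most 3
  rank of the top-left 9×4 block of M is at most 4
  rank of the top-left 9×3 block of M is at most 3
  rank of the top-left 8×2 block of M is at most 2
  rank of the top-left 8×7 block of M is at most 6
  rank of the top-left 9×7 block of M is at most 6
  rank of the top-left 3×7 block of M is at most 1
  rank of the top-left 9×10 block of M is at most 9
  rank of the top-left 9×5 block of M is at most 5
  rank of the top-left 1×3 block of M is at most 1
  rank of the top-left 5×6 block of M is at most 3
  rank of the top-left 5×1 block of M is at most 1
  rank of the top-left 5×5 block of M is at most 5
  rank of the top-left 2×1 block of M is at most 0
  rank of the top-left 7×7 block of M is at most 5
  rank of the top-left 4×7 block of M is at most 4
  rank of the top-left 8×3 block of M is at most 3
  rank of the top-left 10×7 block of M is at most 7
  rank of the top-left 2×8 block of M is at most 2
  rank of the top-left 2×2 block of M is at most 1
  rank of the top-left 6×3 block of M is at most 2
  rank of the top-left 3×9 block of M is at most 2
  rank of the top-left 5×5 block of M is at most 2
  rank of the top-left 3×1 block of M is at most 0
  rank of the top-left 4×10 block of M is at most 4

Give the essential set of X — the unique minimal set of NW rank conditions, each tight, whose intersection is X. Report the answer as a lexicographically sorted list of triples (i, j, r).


Propagating the 27 rank bounds to every northwest block:

  i=1: 0 | 1 | 1 | 1 | 1 | 1 | 1 | 1 | 1 | 1
  i=2: 0 | 1 | 1 | 1 | 1 | 1 | 1 | 2 | 2 | 2
  i=3: 0 | 1 | 1 | 1 | 1 | 1 | 1 | 2 | 2 | 3
  i=4: 1 | 2 | 2 | 2 | 2 | 2 | 2 | 3 | 3 | 4
  i=5: 1 | 2 | 2 | 2 | 2 | 3 | 3 | 4 | 4 | 5
  i=6: 1 | 2 | 2 | 2 | 3 | 4 | 4 | 5 | 5 | 6
  i=7: 1 | 2 | 3 | 3 | 4 | 5 | 5 | 6 | 6 | 7
  i=8: 1 | 2 | 3 | 4 | 5 | 6 | 6 | 7 | 7 | 8
  i=9: 1 | 2 | 3 | 4 | 5 | 6 | 6 | 7 | 8 | 9
  i=10: 1 | 2 | 3 | 4 | 5 | 6 | 7 | 8 | 9 | 10

the unique w with this rank table is (2, 8, 10, 1, 6, 5, 3, 4, 9, 7).

D(w) has 20 cells with 6 SE-corners; essential set:

[(3, 1, 0), (3, 7, 1), (3, 9, 2), (5, 5, 2), (6, 4, 2), (9, 7, 6)]


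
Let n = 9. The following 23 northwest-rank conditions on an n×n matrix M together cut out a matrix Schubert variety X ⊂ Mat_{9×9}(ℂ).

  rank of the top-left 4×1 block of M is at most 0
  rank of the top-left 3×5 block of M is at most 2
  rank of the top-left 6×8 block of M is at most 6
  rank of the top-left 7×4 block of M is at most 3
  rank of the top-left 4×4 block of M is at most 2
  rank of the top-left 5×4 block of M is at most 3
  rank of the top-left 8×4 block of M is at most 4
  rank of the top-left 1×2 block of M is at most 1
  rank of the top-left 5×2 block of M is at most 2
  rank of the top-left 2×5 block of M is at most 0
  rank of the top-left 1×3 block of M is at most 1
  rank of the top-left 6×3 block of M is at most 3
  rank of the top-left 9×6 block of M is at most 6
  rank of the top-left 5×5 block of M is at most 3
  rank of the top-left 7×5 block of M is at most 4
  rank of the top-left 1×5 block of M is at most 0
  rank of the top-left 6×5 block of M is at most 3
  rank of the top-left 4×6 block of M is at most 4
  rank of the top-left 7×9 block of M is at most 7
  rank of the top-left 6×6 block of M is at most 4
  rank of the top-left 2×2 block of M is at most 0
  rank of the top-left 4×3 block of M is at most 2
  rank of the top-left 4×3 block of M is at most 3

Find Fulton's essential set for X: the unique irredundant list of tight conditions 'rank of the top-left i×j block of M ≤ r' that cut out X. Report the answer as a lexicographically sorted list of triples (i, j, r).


The tightest implied rank at each (i,j), from the 23 conditions:

  row 1: 0  0  0  0  0  1  1  1  1
  row 2: 0  0  0  0  0  1  2  2  2
  row 3: 0  1  1  1  1  2  3  3  3
  row 4: 0  1  2  2  2  3  4  4  4
  row 5: 1  2  3  3  3  4  5  5  5
  row 6: 1  2  3  3  3  4  5  6  6
  row 7: 1  2  3  3  4  5  6  7  7
  row 8: 1  2  3  4  5  6  7  8  8
  row 9: 1  2  3  4  5  6  7  8  9

the unique w with this rank table is (6, 7, 2, 3, 1, 8, 5, 4, 9).

|D(w)|=15, |Ess(w)|=4:

[(2, 5, 0), (4, 1, 0), (6, 5, 3), (7, 4, 3)]


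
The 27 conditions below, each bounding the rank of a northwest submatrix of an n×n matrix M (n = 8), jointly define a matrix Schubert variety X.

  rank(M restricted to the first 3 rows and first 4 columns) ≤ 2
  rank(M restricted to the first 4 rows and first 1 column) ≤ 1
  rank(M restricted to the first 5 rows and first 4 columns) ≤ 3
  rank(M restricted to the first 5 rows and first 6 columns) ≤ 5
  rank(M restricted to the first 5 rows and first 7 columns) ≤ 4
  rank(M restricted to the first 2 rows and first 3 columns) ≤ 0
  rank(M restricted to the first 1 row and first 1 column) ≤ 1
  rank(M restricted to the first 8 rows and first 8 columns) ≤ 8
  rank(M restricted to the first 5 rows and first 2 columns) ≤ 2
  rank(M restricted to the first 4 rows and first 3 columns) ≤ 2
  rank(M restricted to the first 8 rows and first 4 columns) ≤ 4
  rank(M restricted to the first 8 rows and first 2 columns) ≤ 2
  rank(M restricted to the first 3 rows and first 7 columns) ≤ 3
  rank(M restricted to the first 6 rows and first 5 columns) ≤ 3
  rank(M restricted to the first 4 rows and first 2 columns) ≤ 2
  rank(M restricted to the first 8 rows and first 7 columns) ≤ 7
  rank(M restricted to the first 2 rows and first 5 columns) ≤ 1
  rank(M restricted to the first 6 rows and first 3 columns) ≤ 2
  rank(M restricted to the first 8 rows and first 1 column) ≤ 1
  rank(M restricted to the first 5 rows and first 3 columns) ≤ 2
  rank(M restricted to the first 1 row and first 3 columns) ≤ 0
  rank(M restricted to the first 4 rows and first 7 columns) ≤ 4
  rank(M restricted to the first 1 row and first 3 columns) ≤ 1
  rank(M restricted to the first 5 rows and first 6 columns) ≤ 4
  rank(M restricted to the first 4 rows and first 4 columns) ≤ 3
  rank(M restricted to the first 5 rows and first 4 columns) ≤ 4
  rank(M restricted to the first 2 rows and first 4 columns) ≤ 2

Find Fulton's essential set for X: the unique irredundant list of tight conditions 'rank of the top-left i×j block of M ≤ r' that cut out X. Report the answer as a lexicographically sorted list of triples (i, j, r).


Propagating the 27 rank bounds to every northwest block:

  0, 0, 0, 1, 1, 1, 1, 1
  0, 0, 0, 1, 1, 2, 2, 2
  1, 1, 1, 2, 2, 3, 3, 3
  1, 2, 2, 3, 3, 4, 4, 4
  1, 2, 2, 3, 3, 4, 4, 5
  1, 2, 2, 3, 3, 4, 5, 6
  1, 2, 3, 4, 4, 5, 6, 7
  1, 2, 3, 4, 5, 6, 7, 8

hence w(1..8) = (4, 6, 1, 2, 8, 7, 3, 5).

Rothe diagram D(w) (12 cells), 5 SE-corners (essential conditions):

[(2, 3, 0), (2, 5, 1), (5, 7, 4), (6, 3, 2), (6, 5, 3)]


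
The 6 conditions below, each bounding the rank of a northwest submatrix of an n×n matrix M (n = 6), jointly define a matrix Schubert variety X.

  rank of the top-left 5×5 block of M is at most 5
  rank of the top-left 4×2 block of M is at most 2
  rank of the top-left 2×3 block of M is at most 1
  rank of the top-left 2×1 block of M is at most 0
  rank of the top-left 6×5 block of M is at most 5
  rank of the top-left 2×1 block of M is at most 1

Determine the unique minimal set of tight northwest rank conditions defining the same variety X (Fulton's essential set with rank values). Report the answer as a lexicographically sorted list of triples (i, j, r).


Rank table r_w(6×6) implied by the 6 constraints:

  row 1: 0 1 1 1 1 1
  row 2: 0 1 1 2 2 2
  row 3: 1 2 2 3 3 3
  row 4: 1 2 3 4 4 4
  row 5: 1 2 3 4 5 5
  row 6: 1 2 3 4 5 6

giving w = (2, 4, 1, 3, 5, 6) via Δ²R.

D(w) has 3 cells with 2 SE-corners; essential set:

[(2, 1, 0), (2, 3, 1)]


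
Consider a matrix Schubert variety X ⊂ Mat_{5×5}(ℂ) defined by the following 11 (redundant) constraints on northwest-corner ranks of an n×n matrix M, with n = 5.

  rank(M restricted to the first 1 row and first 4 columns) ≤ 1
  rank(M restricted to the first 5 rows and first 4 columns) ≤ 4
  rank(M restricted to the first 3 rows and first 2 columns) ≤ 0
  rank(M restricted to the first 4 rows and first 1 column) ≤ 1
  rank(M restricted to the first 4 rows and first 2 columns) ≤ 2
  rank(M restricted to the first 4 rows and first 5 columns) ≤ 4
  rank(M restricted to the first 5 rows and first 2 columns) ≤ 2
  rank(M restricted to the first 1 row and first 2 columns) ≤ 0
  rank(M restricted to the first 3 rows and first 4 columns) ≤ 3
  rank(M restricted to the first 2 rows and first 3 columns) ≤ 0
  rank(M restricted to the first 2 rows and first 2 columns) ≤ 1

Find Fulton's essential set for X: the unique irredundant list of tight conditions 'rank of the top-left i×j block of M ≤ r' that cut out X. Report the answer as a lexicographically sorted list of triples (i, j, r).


Computing R[i][j] = min implied NW-rank bound (n=5, 11 conditions):

  row 1: 0 | 0 | 0 | 1 | 1
  row 2: 0 | 0 | 0 | 1 | 2
  row 3: 0 | 0 | 1 | 2 | 3
  row 4: 1 | 1 | 2 | 3 | 4
  row 5: 1 | 2 | 3 | 4 | 5

second differences of R give the permutation w = (4, 5, 3, 1, 2).

Rothe diagram D(w) (8 cells), 2 SE-corners (essential conditions):

[(2, 3, 0), (3, 2, 0)]


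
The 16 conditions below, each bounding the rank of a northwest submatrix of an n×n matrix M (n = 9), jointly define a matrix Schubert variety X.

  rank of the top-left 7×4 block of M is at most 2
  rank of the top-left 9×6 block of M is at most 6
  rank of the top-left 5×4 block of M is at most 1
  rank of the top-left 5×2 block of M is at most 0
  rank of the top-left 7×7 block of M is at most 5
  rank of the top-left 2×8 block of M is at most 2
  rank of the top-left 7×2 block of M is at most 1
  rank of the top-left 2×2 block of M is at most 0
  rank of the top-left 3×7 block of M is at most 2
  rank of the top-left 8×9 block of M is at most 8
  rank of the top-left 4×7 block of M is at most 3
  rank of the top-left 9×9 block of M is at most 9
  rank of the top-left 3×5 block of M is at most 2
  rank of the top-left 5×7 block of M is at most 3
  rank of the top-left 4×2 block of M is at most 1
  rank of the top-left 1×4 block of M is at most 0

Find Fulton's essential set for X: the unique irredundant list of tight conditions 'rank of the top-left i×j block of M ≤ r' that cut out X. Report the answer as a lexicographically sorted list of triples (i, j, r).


Reconstructing r_w from the 16 given conditions:

  i=1: 0 | 0 | 0 | 0 | 1 | 1 | 1 | 1 | 1
  i=2: 0 | 0 | 1 | 1 | 2 | 2 | 2 | 2 | 2
  i=3: 0 | 0 | 1 | 1 | 2 | 2 | 2 | 3 | 3
  i=4: 0 | 0 | 1 | 1 | 2 | 3 | 3 | 4 | 4
  i=5: 0 | 0 | 1 | 1 | 2 | 3 | 3 | 4 | 5
  i=6: 1 | 1 | 2 | 2 | 3 | 4 | 4 | 5 | 6
  i=7: 1 | 1 | 2 | 2 | 3 | 4 | 5 | 6 | 7
  i=8: 1 | 2 | 3 | 3 | 4 | 5 | 6 | 7 | 8
  i=9: 1 | 2 | 3 | 4 | 5 | 6 | 7 | 8 | 9

the unique w with this rank table is (5, 3, 8, 6, 9, 1, 7, 2, 4).

Fulton essential set (7 of the 20 Rothe cells):

[(1, 4, 0), (3, 7, 2), (5, 2, 0), (5, 4, 1), (5, 7, 3), (7, 2, 1), (7, 4, 2)]


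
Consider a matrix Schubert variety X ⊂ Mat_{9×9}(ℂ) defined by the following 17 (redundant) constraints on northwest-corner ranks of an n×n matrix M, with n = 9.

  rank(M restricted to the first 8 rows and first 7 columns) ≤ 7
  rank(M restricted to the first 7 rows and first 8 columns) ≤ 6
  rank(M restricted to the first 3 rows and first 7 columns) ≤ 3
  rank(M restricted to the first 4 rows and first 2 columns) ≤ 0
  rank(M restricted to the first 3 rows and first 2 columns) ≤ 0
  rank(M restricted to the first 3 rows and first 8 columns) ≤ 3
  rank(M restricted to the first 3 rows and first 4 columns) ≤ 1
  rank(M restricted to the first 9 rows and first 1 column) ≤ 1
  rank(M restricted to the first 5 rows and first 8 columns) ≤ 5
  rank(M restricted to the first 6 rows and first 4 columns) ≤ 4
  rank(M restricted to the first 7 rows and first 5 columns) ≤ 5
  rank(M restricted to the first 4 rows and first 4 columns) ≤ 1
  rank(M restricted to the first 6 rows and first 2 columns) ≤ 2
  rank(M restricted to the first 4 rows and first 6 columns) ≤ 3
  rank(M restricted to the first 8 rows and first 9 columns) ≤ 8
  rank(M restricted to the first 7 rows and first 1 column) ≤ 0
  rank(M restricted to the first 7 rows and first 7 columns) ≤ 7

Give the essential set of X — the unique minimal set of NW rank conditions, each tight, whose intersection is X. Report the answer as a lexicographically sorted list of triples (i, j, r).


Recovering R(i,j) via the rank-extension bound from the 17 conditions:

  i=1: 0 | 0 | 1 | 1 | 1 | 1 | 1 | 1 | 1
  i=2: 0 | 0 | 1 | 1 | 2 | 2 | 2 | 2 | 2
  i=3: 0 | 0 | 1 | 1 | 2 | 3 | 3 | 3 | 3
  i=4: 0 | 0 | 1 | 1 | 2 | 3 | 4 | 4 | 4
  i=5: 0 | 1 | 2 | 2 | 3 | 4 | 5 | 5 | 5
  i=6: 0 | 1 | 2 | 3 | 4 | 5 | 6 | 6 | 6
  i=7: 0 | 1 | 2 | 3 | 4 | 5 | 6 | 6 | 7
  i=8: 1 | 2 | 3 | 4 | 5 | 6 | 7 | 7 | 8
  i=9: 1 | 2 | 3 | 4 | 5 | 6 | 7 | 8 | 9

giving w = (3, 5, 6, 7, 2, 4, 9, 1, 8) via Δ²R.

4 SE-corners of the 15-cell Rothe diagram give Ess(w):

[(4, 2, 0), (4, 4, 1), (7, 1, 0), (7, 8, 6)]


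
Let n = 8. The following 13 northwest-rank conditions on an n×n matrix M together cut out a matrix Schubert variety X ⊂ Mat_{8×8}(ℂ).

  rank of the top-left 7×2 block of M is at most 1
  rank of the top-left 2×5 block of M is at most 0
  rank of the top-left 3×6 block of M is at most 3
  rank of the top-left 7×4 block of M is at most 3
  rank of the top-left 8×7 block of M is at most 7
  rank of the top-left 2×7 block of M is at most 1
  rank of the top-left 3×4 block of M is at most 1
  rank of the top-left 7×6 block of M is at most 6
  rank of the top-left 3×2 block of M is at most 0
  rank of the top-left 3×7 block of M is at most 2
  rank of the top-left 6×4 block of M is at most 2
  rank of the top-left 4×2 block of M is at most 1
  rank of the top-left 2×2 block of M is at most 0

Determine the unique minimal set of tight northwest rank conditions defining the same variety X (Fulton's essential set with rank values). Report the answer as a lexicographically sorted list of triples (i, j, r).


Reconstructing r_w from the 13 given conditions:

  R[1]: 0 0 0 0 0 1 1 1
  R[2]: 0 0 0 0 0 1 1 2
  R[3]: 0 0 1 1 1 2 2 3
  R[4]: 1 1 2 2 2 3 3 4
  R[5]: 1 1 2 2 3 4 4 5
  R[6]: 1 1 2 2 3 4 5 6
  R[7]: 1 1 2 3 4 5 6 7
  R[8]: 1 2 3 4 5 6 7 8

giving w = (6, 8, 3, 1, 5, 7, 4, 2) via Δ²R.

D(w) has 18 cells with 5 SE-corners; essential set:

[(2, 5, 0), (2, 7, 1), (3, 2, 0), (6, 4, 2), (7, 2, 1)]


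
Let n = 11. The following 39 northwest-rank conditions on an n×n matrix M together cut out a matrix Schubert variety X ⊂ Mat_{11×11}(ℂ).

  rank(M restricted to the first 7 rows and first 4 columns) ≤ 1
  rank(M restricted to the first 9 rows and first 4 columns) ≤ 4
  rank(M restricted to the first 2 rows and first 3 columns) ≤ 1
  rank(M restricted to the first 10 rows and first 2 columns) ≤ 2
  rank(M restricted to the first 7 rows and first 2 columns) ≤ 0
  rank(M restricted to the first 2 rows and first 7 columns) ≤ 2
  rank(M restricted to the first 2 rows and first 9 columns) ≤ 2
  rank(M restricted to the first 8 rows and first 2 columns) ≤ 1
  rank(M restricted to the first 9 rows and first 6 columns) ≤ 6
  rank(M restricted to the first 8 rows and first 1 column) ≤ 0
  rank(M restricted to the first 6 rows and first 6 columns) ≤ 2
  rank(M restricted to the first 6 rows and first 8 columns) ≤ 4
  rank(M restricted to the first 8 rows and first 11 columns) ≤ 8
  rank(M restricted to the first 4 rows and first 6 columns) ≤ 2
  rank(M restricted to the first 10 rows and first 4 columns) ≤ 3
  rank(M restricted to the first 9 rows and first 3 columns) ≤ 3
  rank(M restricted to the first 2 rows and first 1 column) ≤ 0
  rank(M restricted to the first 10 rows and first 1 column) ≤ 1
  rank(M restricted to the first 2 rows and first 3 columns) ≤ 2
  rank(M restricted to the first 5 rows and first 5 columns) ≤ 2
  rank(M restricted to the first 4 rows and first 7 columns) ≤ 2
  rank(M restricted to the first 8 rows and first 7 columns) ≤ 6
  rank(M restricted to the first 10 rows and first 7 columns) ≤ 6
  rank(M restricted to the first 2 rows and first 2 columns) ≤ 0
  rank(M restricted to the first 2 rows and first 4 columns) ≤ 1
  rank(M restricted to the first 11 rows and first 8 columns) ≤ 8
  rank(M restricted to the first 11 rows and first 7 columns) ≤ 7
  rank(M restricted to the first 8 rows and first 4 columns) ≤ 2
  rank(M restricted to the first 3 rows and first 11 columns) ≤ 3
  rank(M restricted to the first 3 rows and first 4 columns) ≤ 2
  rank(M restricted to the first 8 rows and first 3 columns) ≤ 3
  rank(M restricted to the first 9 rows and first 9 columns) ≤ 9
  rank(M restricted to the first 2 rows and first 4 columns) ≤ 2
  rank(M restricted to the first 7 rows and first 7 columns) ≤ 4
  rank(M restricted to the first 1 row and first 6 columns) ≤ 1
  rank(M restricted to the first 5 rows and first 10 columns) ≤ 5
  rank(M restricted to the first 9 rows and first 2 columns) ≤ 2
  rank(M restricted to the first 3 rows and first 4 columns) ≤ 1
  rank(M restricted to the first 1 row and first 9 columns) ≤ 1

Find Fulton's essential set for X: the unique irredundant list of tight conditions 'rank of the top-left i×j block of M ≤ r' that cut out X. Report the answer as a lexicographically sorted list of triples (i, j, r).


The tightest implied rank at each (i,j), from the 39 conditions:

  i=1: 0  0  1  1  1  1  1  1  1  1  1
  i=2: 0  0  1  1  2  2  2  2  2  2  2
  i=3: 0  0  1  1  2  2  2  3  3  3  3
  i=4: 0  0  1  1  2  2  2  3  4  4  4
  i=5: 0  0  1  1  2  2  3  4  5  5  5
  i=6: 0  0  1  1  2  2  3  4  5  6  6
  i=7: 0  0  1  1  2  3  4  5  6  7  7
  i=8: 0  1  2  2  3  4  5  6  7  8  8
  i=9: 1  2  3  3  4  5  6  7  8  9  9
  i=10: 1  2  3  3  4  5  6  7  8  9  10
  i=11: 1  2  3  4  5  6  7  8  9  10  11

hence w(1..11) = (3, 5, 8, 9, 7, 10, 6, 2, 1, 11, 4).

6 SE-corners of the 28-cell Rothe diagram give Ess(w):

[(4, 7, 2), (6, 6, 2), (7, 2, 0), (7, 4, 1), (8, 1, 0), (10, 4, 3)]
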